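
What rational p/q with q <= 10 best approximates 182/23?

79/10

Expand x = 182/23 as a continued fraction with the Euclidean algorithm:
  182 = 7*23 + 21, so a_0 = 7.
  23 = 1*21 + 2, so a_1 = 1.
  21 = 10*2 + 1, so a_2 = 10.
  2 = 2*1 + 0, so a_3 = 2.
so x = [7; 1, 10, 2].
Convergents (p_i = a_i*p_{i-1} + p_{i-2}, q_i = a_i*q_{i-1} + q_{i-2} with p_{-2}=0, p_{-1}=1, q_{-2}=1, q_{-1}=0), until the denominator exceeds 10:
  i=0: a_0=7, p_0 = 7*1 + 0 = 7, q_0 = 7*0 + 1 = 1.
  i=1: a_1=1, p_1 = 1*7 + 1 = 8, q_1 = 1*1 + 0 = 1.
  i=2: a_2=10, p_2 = 10*8 + 7 = 87, q_2 = 10*1 + 1 = 11.
q_2 = 11 > 10, so the last convergent with denominator <= 10 is p_1/q_1 = 8/1.
The closest fraction with denominator <= 10 is either p_1/q_1 or the intermediate fraction (k*p_1 + p_0)/(k*q_1 + q_0) with the largest k >= 1 whose denominator stays <= 10; these approach x as k grows, and every other convergent or intermediate fraction in range is farther away.
Largest k: floor((10 - q_0)/q_1) = floor((10 - 1)/1) = 9.
That gives (9*8 + 7)/(9*1 + 1) = 79/10.
Compare the errors: |x - 8/1| = |182*1 - 8*23|/(23*1) = 2/23, and |x - 79/10| = |182*10 - 79*23|/(23*10) = 3/230.
Cross-multiplying, 3*23 = 69 < 460 = 2*230, so 3/230 is smaller: the intermediate fraction 79/10 is closer to x than 8/1.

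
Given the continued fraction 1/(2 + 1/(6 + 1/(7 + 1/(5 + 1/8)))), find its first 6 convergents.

Using the convergent recurrence p_i = a_i*p_{i-1} + p_{i-2}, q_i = a_i*q_{i-1} + q_{i-2} with p_{-2}=0, p_{-1}=1, q_{-2}=1, q_{-1}=0:
  i=0: a_0=0, p_0 = 0*1 + 0 = 0, q_0 = 0*0 + 1 = 1.
  i=1: a_1=2, p_1 = 2*0 + 1 = 1, q_1 = 2*1 + 0 = 2.
  i=2: a_2=6, p_2 = 6*1 + 0 = 6, q_2 = 6*2 + 1 = 13.
  i=3: a_3=7, p_3 = 7*6 + 1 = 43, q_3 = 7*13 + 2 = 93.
  i=4: a_4=5, p_4 = 5*43 + 6 = 221, q_4 = 5*93 + 13 = 478.
  i=5: a_5=8, p_5 = 8*221 + 43 = 1811, q_5 = 8*478 + 93 = 3917.

0/1, 1/2, 6/13, 43/93, 221/478, 1811/3917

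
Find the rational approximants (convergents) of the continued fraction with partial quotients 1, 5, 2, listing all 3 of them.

Using the convergent recurrence p_i = a_i*p_{i-1} + p_{i-2}, q_i = a_i*q_{i-1} + q_{i-2} with p_{-2}=0, p_{-1}=1, q_{-2}=1, q_{-1}=0:
  i=0: a_0=1, p_0 = 1*1 + 0 = 1, q_0 = 1*0 + 1 = 1.
  i=1: a_1=5, p_1 = 5*1 + 1 = 6, q_1 = 5*1 + 0 = 5.
  i=2: a_2=2, p_2 = 2*6 + 1 = 13, q_2 = 2*5 + 1 = 11.

1/1, 6/5, 13/11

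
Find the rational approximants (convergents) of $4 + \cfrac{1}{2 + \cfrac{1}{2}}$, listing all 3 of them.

4/1, 9/2, 22/5

Using the convergent recurrence p_i = a_i*p_{i-1} + p_{i-2}, q_i = a_i*q_{i-1} + q_{i-2} with p_{-2}=0, p_{-1}=1, q_{-2}=1, q_{-1}=0:
  i=0: a_0=4, p_0 = 4*1 + 0 = 4, q_0 = 4*0 + 1 = 1.
  i=1: a_1=2, p_1 = 2*4 + 1 = 9, q_1 = 2*1 + 0 = 2.
  i=2: a_2=2, p_2 = 2*9 + 4 = 22, q_2 = 2*2 + 1 = 5.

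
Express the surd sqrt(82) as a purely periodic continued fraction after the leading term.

[9; (18)]

Write x_i = (sqrt(82) + m_i)/d_i with (m_0, d_0) = (0, 1). a_0 = floor(sqrt(82)) = 9, since 9^2 = 81 <= 82 < 100 = 10^2.
Iterate m_{i+1} = d_i*a_i - m_i, d_{i+1} = (82 - m_{i+1}^2)/d_i, a_{i+1} = floor((a_0 + m_{i+1})/d_{i+1}):
  m_1 = 1*9 - 0 = 9, d_1 = (82 - 9^2)/1 = 1/1 = 1, a_1 = floor((9 + 9)/1) = 18.
  m_2 = 1*18 - 9 = 9, d_2 = (82 - 9^2)/1 = 1/1 = 1: (m_2, d_2) = (m_1, d_1) = (9, 1), so from here the quotient a_1 repeats; the period length is 1.
Hence the expansion of sqrt(82) is a_0 = 9 followed by the repeating block 18 (period 1).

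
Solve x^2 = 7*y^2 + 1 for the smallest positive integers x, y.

First expand sqrt(7) as a continued fraction. With x_i = (sqrt(7) + m_i)/d_i and (m_0, d_0) = (0, 1): a_0 = floor(sqrt(7)) = 2, since 2^2 = 4 <= 7 < 9 = 3^2.
Iterate m_{i+1} = d_i*a_i - m_i, d_{i+1} = (7 - m_{i+1}^2)/d_i, a_{i+1} = floor((a_0 + m_{i+1})/d_{i+1}):
  m_1 = 1*2 - 0 = 2, d_1 = (7 - 2^2)/1 = 3/1 = 3, a_1 = floor((2 + 2)/3) = 1.
  m_2 = 3*1 - 2 = 1, d_2 = (7 - 1^2)/3 = 6/3 = 2, a_2 = floor((2 + 1)/2) = 1.
  m_3 = 2*1 - 1 = 1, d_3 = (7 - 1^2)/2 = 6/2 = 3, a_3 = floor((2 + 1)/3) = 1.
  m_4 = 3*1 - 1 = 2, d_4 = (7 - 2^2)/3 = 3/3 = 1, a_4 = floor((2 + 2)/1) = 4.
  m_5 = 1*4 - 2 = 2, d_5 = (7 - 2^2)/1 = 3/1 = 3: (m_5, d_5) = (m_1, d_1) = (2, 3), so from here the quotients repeat a_1, ..., a_4; the period length is 4.
So sqrt(7) = [2; (1, 1, 1, 4)] with period length k = 4.
k is even, so the fundamental solution of x^2 - 7y^2 = 1 is (p_{k-1}, q_{k-1}) = (p_3, q_3); compute convergents through index 3.
Convergents (p_i = a_i*p_{i-1} + p_{i-2}, q_i = a_i*q_{i-1} + q_{i-2} with p_{-2}=0, p_{-1}=1, q_{-2}=1, q_{-1}=0):
  i=0: a_0=2, p_0 = 2*1 + 0 = 2, q_0 = 2*0 + 1 = 1.
  i=1: a_1=1, p_1 = 1*2 + 1 = 3, q_1 = 1*1 + 0 = 1.
  i=2: a_2=1, p_2 = 1*3 + 2 = 5, q_2 = 1*1 + 1 = 2.
  i=3: a_3=1, p_3 = 1*5 + 3 = 8, q_3 = 1*2 + 1 = 3.
Check: 8^2 - 7*3^2 = 64 - 63 = 1, so (x, y) = (8, 3) solves the equation, and by the theorem it is the least positive solution.

(x, y) = (8, 3)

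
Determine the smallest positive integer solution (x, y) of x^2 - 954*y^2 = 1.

First expand sqrt(954) as a continued fraction. With x_i = (sqrt(954) + m_i)/d_i and (m_0, d_0) = (0, 1): a_0 = floor(sqrt(954)) = 30, since 30^2 = 900 <= 954 < 961 = 31^2.
Iterate m_{i+1} = d_i*a_i - m_i, d_{i+1} = (954 - m_{i+1}^2)/d_i, a_{i+1} = floor((a_0 + m_{i+1})/d_{i+1}):
  m_1 = 1*30 - 0 = 30, d_1 = (954 - 30^2)/1 = 54/1 = 54, a_1 = floor((30 + 30)/54) = 1.
  m_2 = 54*1 - 30 = 24, d_2 = (954 - 24^2)/54 = 378/54 = 7, a_2 = floor((30 + 24)/7) = 7.
  m_3 = 7*7 - 24 = 25, d_3 = (954 - 25^2)/7 = 329/7 = 47, a_3 = floor((30 + 25)/47) = 1.
  m_4 = 47*1 - 25 = 22, d_4 = (954 - 22^2)/47 = 470/47 = 10, a_4 = floor((30 + 22)/10) = 5.
  m_5 = 10*5 - 22 = 28, d_5 = (954 - 28^2)/10 = 170/10 = 17, a_5 = floor((30 + 28)/17) = 3.
  m_6 = 17*3 - 28 = 23, d_6 = (954 - 23^2)/17 = 425/17 = 25, a_6 = floor((30 + 23)/25) = 2.
  m_7 = 25*2 - 23 = 27, d_7 = (954 - 27^2)/25 = 225/25 = 9, a_7 = floor((30 + 27)/9) = 6.
  m_8 = 9*6 - 27 = 27, d_8 = (954 - 27^2)/9 = 225/9 = 25, a_8 = floor((30 + 27)/25) = 2.
  m_9 = 25*2 - 27 = 23, d_9 = (954 - 23^2)/25 = 425/25 = 17, a_9 = floor((30 + 23)/17) = 3.
  m_10 = 17*3 - 23 = 28, d_10 = (954 - 28^2)/17 = 170/17 = 10, a_10 = floor((30 + 28)/10) = 5.
  m_11 = 10*5 - 28 = 22, d_11 = (954 - 22^2)/10 = 470/10 = 47, a_11 = floor((30 + 22)/47) = 1.
  m_12 = 47*1 - 22 = 25, d_12 = (954 - 25^2)/47 = 329/47 = 7, a_12 = floor((30 + 25)/7) = 7.
  m_13 = 7*7 - 25 = 24, d_13 = (954 - 24^2)/7 = 378/7 = 54, a_13 = floor((30 + 24)/54) = 1.
  m_14 = 54*1 - 24 = 30, d_14 = (954 - 30^2)/54 = 54/54 = 1, a_14 = floor((30 + 30)/1) = 60.
  m_15 = 1*60 - 30 = 30, d_15 = (954 - 30^2)/1 = 54/1 = 54: (m_15, d_15) = (m_1, d_1) = (30, 54), so from here the quotients repeat a_1, ..., a_14; the period length is 14.
So sqrt(954) = [30; (1, 7, 1, 5, 3, 2, 6, 2, 3, 5, 1, 7, 1, 60)] with period length k = 14.
k is even, so the fundamental solution of x^2 - 954y^2 = 1 is (p_{k-1}, q_{k-1}) = (p_13, q_13); compute convergents through index 13.
Convergents (p_i = a_i*p_{i-1} + p_{i-2}, q_i = a_i*q_{i-1} + q_{i-2} with p_{-2}=0, p_{-1}=1, q_{-2}=1, q_{-1}=0):
  i=0: a_0=30, p_0 = 30*1 + 0 = 30, q_0 = 30*0 + 1 = 1.
  i=1: a_1=1, p_1 = 1*30 + 1 = 31, q_1 = 1*1 + 0 = 1.
  i=2: a_2=7, p_2 = 7*31 + 30 = 247, q_2 = 7*1 + 1 = 8.
  i=3: a_3=1, p_3 = 1*247 + 31 = 278, q_3 = 1*8 + 1 = 9.
  i=4: a_4=5, p_4 = 5*278 + 247 = 1637, q_4 = 5*9 + 8 = 53.
  i=5: a_5=3, p_5 = 3*1637 + 278 = 5189, q_5 = 3*53 + 9 = 168.
  i=6: a_6=2, p_6 = 2*5189 + 1637 = 12015, q_6 = 2*168 + 53 = 389.
  i=7: a_7=6, p_7 = 6*12015 + 5189 = 77279, q_7 = 6*389 + 168 = 2502.
  i=8: a_8=2, p_8 = 2*77279 + 12015 = 166573, q_8 = 2*2502 + 389 = 5393.
  i=9: a_9=3, p_9 = 3*166573 + 77279 = 576998, q_9 = 3*5393 + 2502 = 18681.
  i=10: a_10=5, p_10 = 5*576998 + 166573 = 3051563, q_10 = 5*18681 + 5393 = 98798.
  i=11: a_11=1, p_11 = 1*3051563 + 576998 = 3628561, q_11 = 1*98798 + 18681 = 117479.
  i=12: a_12=7, p_12 = 7*3628561 + 3051563 = 28451490, q_12 = 7*117479 + 98798 = 921151.
  i=13: a_13=1, p_13 = 1*28451490 + 3628561 = 32080051, q_13 = 1*921151 + 117479 = 1038630.
Check: 32080051^2 - 954*1038630^2 = 1029129672162601 - 1029129672162600 = 1, so (x, y) = (32080051, 1038630) solves the equation, and by the theorem it is the least positive solution.

(x, y) = (32080051, 1038630)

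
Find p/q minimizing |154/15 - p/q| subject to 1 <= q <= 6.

41/4

Expand x = 154/15 as a continued fraction with the Euclidean algorithm:
  154 = 10*15 + 4, so a_0 = 10.
  15 = 3*4 + 3, so a_1 = 3.
  4 = 1*3 + 1, so a_2 = 1.
  3 = 3*1 + 0, so a_3 = 3.
so x = [10; 3, 1, 3].
Convergents (p_i = a_i*p_{i-1} + p_{i-2}, q_i = a_i*q_{i-1} + q_{i-2} with p_{-2}=0, p_{-1}=1, q_{-2}=1, q_{-1}=0), until the denominator exceeds 6:
  i=0: a_0=10, p_0 = 10*1 + 0 = 10, q_0 = 10*0 + 1 = 1.
  i=1: a_1=3, p_1 = 3*10 + 1 = 31, q_1 = 3*1 + 0 = 3.
  i=2: a_2=1, p_2 = 1*31 + 10 = 41, q_2 = 1*3 + 1 = 4.
  i=3: a_3=3, p_3 = 3*41 + 31 = 154, q_3 = 3*4 + 3 = 15.
q_3 = 15 > 6, so the last convergent with denominator <= 6 is p_2/q_2 = 41/4.
The closest fraction with denominator <= 6 is either p_2/q_2 or the intermediate fraction (k*p_2 + p_1)/(k*q_2 + q_1) with the largest k >= 1 whose denominator stays <= 6; these approach x as k grows, and every other convergent or intermediate fraction in range is farther away.
Largest k: floor((6 - q_1)/q_2) = floor((6 - 3)/4) = 0.
Since k = 0, no intermediate fraction beyond p_2/q_2 has denominator <= 6, so the convergent 41/4 is the closest (its error is |154*4 - 41*15|/(15*4) = 1/60).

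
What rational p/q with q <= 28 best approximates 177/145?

11/9

Expand x = 177/145 as a continued fraction with the Euclidean algorithm:
  177 = 1*145 + 32, so a_0 = 1.
  145 = 4*32 + 17, so a_1 = 4.
  32 = 1*17 + 15, so a_2 = 1.
  17 = 1*15 + 2, so a_3 = 1.
  15 = 7*2 + 1, so a_4 = 7.
  2 = 2*1 + 0, so a_5 = 2.
so x = [1; 4, 1, 1, 7, 2].
Convergents (p_i = a_i*p_{i-1} + p_{i-2}, q_i = a_i*q_{i-1} + q_{i-2} with p_{-2}=0, p_{-1}=1, q_{-2}=1, q_{-1}=0), until the denominator exceeds 28:
  i=0: a_0=1, p_0 = 1*1 + 0 = 1, q_0 = 1*0 + 1 = 1.
  i=1: a_1=4, p_1 = 4*1 + 1 = 5, q_1 = 4*1 + 0 = 4.
  i=2: a_2=1, p_2 = 1*5 + 1 = 6, q_2 = 1*4 + 1 = 5.
  i=3: a_3=1, p_3 = 1*6 + 5 = 11, q_3 = 1*5 + 4 = 9.
  i=4: a_4=7, p_4 = 7*11 + 6 = 83, q_4 = 7*9 + 5 = 68.
q_4 = 68 > 28, so the last convergent with denominator <= 28 is p_3/q_3 = 11/9.
The closest fraction with denominator <= 28 is either p_3/q_3 or the intermediate fraction (k*p_3 + p_2)/(k*q_3 + q_2) with the largest k >= 1 whose denominator stays <= 28; these approach x as k grows, and every other convergent or intermediate fraction in range is farther away.
Largest k: floor((28 - q_2)/q_3) = floor((28 - 5)/9) = 2.
That gives (2*11 + 6)/(2*9 + 5) = 28/23.
Compare the errors: |x - 11/9| = |177*9 - 11*145|/(145*9) = 2/1305, and |x - 28/23| = |177*23 - 28*145|/(145*23) = 11/3335.
Cross-multiplying, 2*3335 = 6670 < 14355 = 11*1305, so 2/1305 is smaller: the convergent 11/9 is closer to x than 28/23.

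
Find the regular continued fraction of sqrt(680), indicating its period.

Write x_i = (sqrt(680) + m_i)/d_i with (m_0, d_0) = (0, 1). a_0 = floor(sqrt(680)) = 26, since 26^2 = 676 <= 680 < 729 = 27^2.
Iterate m_{i+1} = d_i*a_i - m_i, d_{i+1} = (680 - m_{i+1}^2)/d_i, a_{i+1} = floor((a_0 + m_{i+1})/d_{i+1}):
  m_1 = 1*26 - 0 = 26, d_1 = (680 - 26^2)/1 = 4/1 = 4, a_1 = floor((26 + 26)/4) = 13.
  m_2 = 4*13 - 26 = 26, d_2 = (680 - 26^2)/4 = 4/4 = 1, a_2 = floor((26 + 26)/1) = 52.
  m_3 = 1*52 - 26 = 26, d_3 = (680 - 26^2)/1 = 4/1 = 4: (m_3, d_3) = (m_1, d_1) = (26, 4), so from here the quotients repeat a_1, a_2; the period length is 2.
Hence the expansion of sqrt(680) is a_0 = 26 followed by the repeating block 13, 52 (period 2).

[26; (13, 52)]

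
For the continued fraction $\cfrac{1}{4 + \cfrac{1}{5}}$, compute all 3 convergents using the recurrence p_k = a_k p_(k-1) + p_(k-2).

0/1, 1/4, 5/21

Using the convergent recurrence p_i = a_i*p_{i-1} + p_{i-2}, q_i = a_i*q_{i-1} + q_{i-2} with p_{-2}=0, p_{-1}=1, q_{-2}=1, q_{-1}=0:
  i=0: a_0=0, p_0 = 0*1 + 0 = 0, q_0 = 0*0 + 1 = 1.
  i=1: a_1=4, p_1 = 4*0 + 1 = 1, q_1 = 4*1 + 0 = 4.
  i=2: a_2=5, p_2 = 5*1 + 0 = 5, q_2 = 5*4 + 1 = 21.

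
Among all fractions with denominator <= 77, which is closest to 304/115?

Expand x = 304/115 as a continued fraction with the Euclidean algorithm:
  304 = 2*115 + 74, so a_0 = 2.
  115 = 1*74 + 41, so a_1 = 1.
  74 = 1*41 + 33, so a_2 = 1.
  41 = 1*33 + 8, so a_3 = 1.
  33 = 4*8 + 1, so a_4 = 4.
  8 = 8*1 + 0, so a_5 = 8.
so x = [2; 1, 1, 1, 4, 8].
Convergents (p_i = a_i*p_{i-1} + p_{i-2}, q_i = a_i*q_{i-1} + q_{i-2} with p_{-2}=0, p_{-1}=1, q_{-2}=1, q_{-1}=0), until the denominator exceeds 77:
  i=0: a_0=2, p_0 = 2*1 + 0 = 2, q_0 = 2*0 + 1 = 1.
  i=1: a_1=1, p_1 = 1*2 + 1 = 3, q_1 = 1*1 + 0 = 1.
  i=2: a_2=1, p_2 = 1*3 + 2 = 5, q_2 = 1*1 + 1 = 2.
  i=3: a_3=1, p_3 = 1*5 + 3 = 8, q_3 = 1*2 + 1 = 3.
  i=4: a_4=4, p_4 = 4*8 + 5 = 37, q_4 = 4*3 + 2 = 14.
  i=5: a_5=8, p_5 = 8*37 + 8 = 304, q_5 = 8*14 + 3 = 115.
q_5 = 115 > 77, so the last convergent with denominator <= 77 is p_4/q_4 = 37/14.
The closest fraction with denominator <= 77 is either p_4/q_4 or the intermediate fraction (k*p_4 + p_3)/(k*q_4 + q_3) with the largest k >= 1 whose denominator stays <= 77; these approach x as k grows, and every other convergent or intermediate fraction in range is farther away.
Largest k: floor((77 - q_3)/q_4) = floor((77 - 3)/14) = 5.
That gives (5*37 + 8)/(5*14 + 3) = 193/73.
Compare the errors: |x - 37/14| = |304*14 - 37*115|/(115*14) = 1/1610, and |x - 193/73| = |304*73 - 193*115|/(115*73) = 3/8395.
Cross-multiplying, 3*1610 = 4830 < 8395 = 1*8395, so 3/8395 is smaller: the intermediate fraction 193/73 is closer to x than 37/14.

193/73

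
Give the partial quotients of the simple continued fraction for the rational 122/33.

Run the Euclidean algorithm on 122 and 33; the successive quotients are the partial quotients a_0, a_1, ... (each step inverts the fractional part left over by the previous one):
  122 = 3*33 + 23, so a_0 = 3.
  33 = 1*23 + 10, so a_1 = 1.
  23 = 2*10 + 3, so a_2 = 2.
  10 = 3*3 + 1, so a_3 = 3.
  3 = 3*1 + 0, so a_4 = 3.
The remainder reaches 0 after 5 divisions, so the expansion has 5 partial quotients, read off in order.

[3; 1, 2, 3, 3]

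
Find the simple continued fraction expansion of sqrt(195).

[13; (1, 26)]

Write x_i = (sqrt(195) + m_i)/d_i with (m_0, d_0) = (0, 1). a_0 = floor(sqrt(195)) = 13, since 13^2 = 169 <= 195 < 196 = 14^2.
Iterate m_{i+1} = d_i*a_i - m_i, d_{i+1} = (195 - m_{i+1}^2)/d_i, a_{i+1} = floor((a_0 + m_{i+1})/d_{i+1}):
  m_1 = 1*13 - 0 = 13, d_1 = (195 - 13^2)/1 = 26/1 = 26, a_1 = floor((13 + 13)/26) = 1.
  m_2 = 26*1 - 13 = 13, d_2 = (195 - 13^2)/26 = 26/26 = 1, a_2 = floor((13 + 13)/1) = 26.
  m_3 = 1*26 - 13 = 13, d_3 = (195 - 13^2)/1 = 26/1 = 26: (m_3, d_3) = (m_1, d_1) = (13, 26), so from here the quotients repeat a_1, a_2; the period length is 2.
Hence the expansion of sqrt(195) is a_0 = 13 followed by the repeating block 1, 26 (period 2).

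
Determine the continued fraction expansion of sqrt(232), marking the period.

[15; (4, 3, 7, 3, 4, 30)]

Write x_i = (sqrt(232) + m_i)/d_i with (m_0, d_0) = (0, 1). a_0 = floor(sqrt(232)) = 15, since 15^2 = 225 <= 232 < 256 = 16^2.
Iterate m_{i+1} = d_i*a_i - m_i, d_{i+1} = (232 - m_{i+1}^2)/d_i, a_{i+1} = floor((a_0 + m_{i+1})/d_{i+1}):
  m_1 = 1*15 - 0 = 15, d_1 = (232 - 15^2)/1 = 7/1 = 7, a_1 = floor((15 + 15)/7) = 4.
  m_2 = 7*4 - 15 = 13, d_2 = (232 - 13^2)/7 = 63/7 = 9, a_2 = floor((15 + 13)/9) = 3.
  m_3 = 9*3 - 13 = 14, d_3 = (232 - 14^2)/9 = 36/9 = 4, a_3 = floor((15 + 14)/4) = 7.
  m_4 = 4*7 - 14 = 14, d_4 = (232 - 14^2)/4 = 36/4 = 9, a_4 = floor((15 + 14)/9) = 3.
  m_5 = 9*3 - 14 = 13, d_5 = (232 - 13^2)/9 = 63/9 = 7, a_5 = floor((15 + 13)/7) = 4.
  m_6 = 7*4 - 13 = 15, d_6 = (232 - 15^2)/7 = 7/7 = 1, a_6 = floor((15 + 15)/1) = 30.
  m_7 = 1*30 - 15 = 15, d_7 = (232 - 15^2)/1 = 7/1 = 7: (m_7, d_7) = (m_1, d_1) = (15, 7), so from here the quotients repeat a_1, ..., a_6; the period length is 6.
Hence the expansion of sqrt(232) is a_0 = 15 followed by the repeating block 4, 3, 7, 3, 4, 30 (period 6).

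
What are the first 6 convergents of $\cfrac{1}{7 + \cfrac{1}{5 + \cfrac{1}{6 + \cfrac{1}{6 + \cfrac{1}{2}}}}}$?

0/1, 1/7, 5/36, 31/223, 191/1374, 413/2971

Using the convergent recurrence p_i = a_i*p_{i-1} + p_{i-2}, q_i = a_i*q_{i-1} + q_{i-2} with p_{-2}=0, p_{-1}=1, q_{-2}=1, q_{-1}=0:
  i=0: a_0=0, p_0 = 0*1 + 0 = 0, q_0 = 0*0 + 1 = 1.
  i=1: a_1=7, p_1 = 7*0 + 1 = 1, q_1 = 7*1 + 0 = 7.
  i=2: a_2=5, p_2 = 5*1 + 0 = 5, q_2 = 5*7 + 1 = 36.
  i=3: a_3=6, p_3 = 6*5 + 1 = 31, q_3 = 6*36 + 7 = 223.
  i=4: a_4=6, p_4 = 6*31 + 5 = 191, q_4 = 6*223 + 36 = 1374.
  i=5: a_5=2, p_5 = 2*191 + 31 = 413, q_5 = 2*1374 + 223 = 2971.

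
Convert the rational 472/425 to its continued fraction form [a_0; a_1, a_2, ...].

Run the Euclidean algorithm on 472 and 425; the successive quotients are the partial quotients a_0, a_1, ... (each step inverts the fractional part left over by the previous one):
  472 = 1*425 + 47, so a_0 = 1.
  425 = 9*47 + 2, so a_1 = 9.
  47 = 23*2 + 1, so a_2 = 23.
  2 = 2*1 + 0, so a_3 = 2.
The remainder reaches 0 after 4 divisions, so the expansion has 4 partial quotients, read off in order.

[1; 9, 23, 2]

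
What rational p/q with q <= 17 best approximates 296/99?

3/1

Expand x = 296/99 as a continued fraction with the Euclidean algorithm:
  296 = 2*99 + 98, so a_0 = 2.
  99 = 1*98 + 1, so a_1 = 1.
  98 = 98*1 + 0, so a_2 = 98.
so x = [2; 1, 98].
Convergents (p_i = a_i*p_{i-1} + p_{i-2}, q_i = a_i*q_{i-1} + q_{i-2} with p_{-2}=0, p_{-1}=1, q_{-2}=1, q_{-1}=0), until the denominator exceeds 17:
  i=0: a_0=2, p_0 = 2*1 + 0 = 2, q_0 = 2*0 + 1 = 1.
  i=1: a_1=1, p_1 = 1*2 + 1 = 3, q_1 = 1*1 + 0 = 1.
  i=2: a_2=98, p_2 = 98*3 + 2 = 296, q_2 = 98*1 + 1 = 99.
q_2 = 99 > 17, so the last convergent with denominator <= 17 is p_1/q_1 = 3/1.
The closest fraction with denominator <= 17 is either p_1/q_1 or the intermediate fraction (k*p_1 + p_0)/(k*q_1 + q_0) with the largest k >= 1 whose denominator stays <= 17; these approach x as k grows, and every other convergent or intermediate fraction in range is farther away.
Largest k: floor((17 - q_0)/q_1) = floor((17 - 1)/1) = 16.
That gives (16*3 + 2)/(16*1 + 1) = 50/17.
Compare the errors: |x - 3/1| = |296*1 - 3*99|/(99*1) = 1/99, and |x - 50/17| = |296*17 - 50*99|/(99*17) = 82/1683.
Cross-multiplying, 1*1683 = 1683 < 8118 = 82*99, so 1/99 is smaller: the convergent 3/1 is closer to x than 50/17.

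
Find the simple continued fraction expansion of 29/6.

[4; 1, 5]

Run the Euclidean algorithm on 29 and 6; the successive quotients are the partial quotients a_0, a_1, ... (each step inverts the fractional part left over by the previous one):
  29 = 4*6 + 5, so a_0 = 4.
  6 = 1*5 + 1, so a_1 = 1.
  5 = 5*1 + 0, so a_2 = 5.
The remainder reaches 0 after 3 divisions, so the expansion has 3 partial quotients, read off in order.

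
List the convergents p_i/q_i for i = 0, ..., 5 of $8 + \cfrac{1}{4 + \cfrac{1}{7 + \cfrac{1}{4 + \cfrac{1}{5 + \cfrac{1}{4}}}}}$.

Using the convergent recurrence p_i = a_i*p_{i-1} + p_{i-2}, q_i = a_i*q_{i-1} + q_{i-2} with p_{-2}=0, p_{-1}=1, q_{-2}=1, q_{-1}=0:
  i=0: a_0=8, p_0 = 8*1 + 0 = 8, q_0 = 8*0 + 1 = 1.
  i=1: a_1=4, p_1 = 4*8 + 1 = 33, q_1 = 4*1 + 0 = 4.
  i=2: a_2=7, p_2 = 7*33 + 8 = 239, q_2 = 7*4 + 1 = 29.
  i=3: a_3=4, p_3 = 4*239 + 33 = 989, q_3 = 4*29 + 4 = 120.
  i=4: a_4=5, p_4 = 5*989 + 239 = 5184, q_4 = 5*120 + 29 = 629.
  i=5: a_5=4, p_5 = 4*5184 + 989 = 21725, q_5 = 4*629 + 120 = 2636.

8/1, 33/4, 239/29, 989/120, 5184/629, 21725/2636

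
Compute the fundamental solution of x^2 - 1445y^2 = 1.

First expand sqrt(1445) as a continued fraction. With x_i = (sqrt(1445) + m_i)/d_i and (m_0, d_0) = (0, 1): a_0 = floor(sqrt(1445)) = 38, since 38^2 = 1444 <= 1445 < 1521 = 39^2.
Iterate m_{i+1} = d_i*a_i - m_i, d_{i+1} = (1445 - m_{i+1}^2)/d_i, a_{i+1} = floor((a_0 + m_{i+1})/d_{i+1}):
  m_1 = 1*38 - 0 = 38, d_1 = (1445 - 38^2)/1 = 1/1 = 1, a_1 = floor((38 + 38)/1) = 76.
  m_2 = 1*76 - 38 = 38, d_2 = (1445 - 38^2)/1 = 1/1 = 1: (m_2, d_2) = (m_1, d_1) = (38, 1), so from here the quotient a_1 repeats; the period length is 1.
So sqrt(1445) = [38; (76)] with period length k = 1.
k is odd, so (p_{k-1}, q_{k-1}) only solves x^2 - 1445y^2 = -1 and the fundamental solution of x^2 - 1445y^2 = 1 is (p_{2k-1}, q_{2k-1}) = (p_1, q_1); compute convergents through index 1, running through the period twice.
Convergents (p_i = a_i*p_{i-1} + p_{i-2}, q_i = a_i*q_{i-1} + q_{i-2} with p_{-2}=0, p_{-1}=1, q_{-2}=1, q_{-1}=0):
  i=0: a_0=38, p_0 = 38*1 + 0 = 38, q_0 = 38*0 + 1 = 1.
  i=1: a_1=76, p_1 = 76*38 + 1 = 2889, q_1 = 76*1 + 0 = 76.
Indeed p_0^2 - 1445*q_0^2 = 1444 - 1445 = -1, not +1.
Check: 2889^2 - 1445*76^2 = 8346321 - 8346320 = 1, so (x, y) = (2889, 76) solves the equation, and by the theorem it is the least positive solution.

(x, y) = (2889, 76)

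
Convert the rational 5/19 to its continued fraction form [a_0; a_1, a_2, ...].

Run the Euclidean algorithm on 5 and 19; the successive quotients are the partial quotients a_0, a_1, ... (each step inverts the fractional part left over by the previous one):
  5 = 0*19 + 5, so a_0 = 0.
  19 = 3*5 + 4, so a_1 = 3.
  5 = 1*4 + 1, so a_2 = 1.
  4 = 4*1 + 0, so a_3 = 4.
The remainder reaches 0 after 4 divisions, so the expansion has 4 partial quotients, read off in order.

[0; 3, 1, 4]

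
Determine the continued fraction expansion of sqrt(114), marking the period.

[10; (1, 2, 10, 2, 1, 20)]

Write x_i = (sqrt(114) + m_i)/d_i with (m_0, d_0) = (0, 1). a_0 = floor(sqrt(114)) = 10, since 10^2 = 100 <= 114 < 121 = 11^2.
Iterate m_{i+1} = d_i*a_i - m_i, d_{i+1} = (114 - m_{i+1}^2)/d_i, a_{i+1} = floor((a_0 + m_{i+1})/d_{i+1}):
  m_1 = 1*10 - 0 = 10, d_1 = (114 - 10^2)/1 = 14/1 = 14, a_1 = floor((10 + 10)/14) = 1.
  m_2 = 14*1 - 10 = 4, d_2 = (114 - 4^2)/14 = 98/14 = 7, a_2 = floor((10 + 4)/7) = 2.
  m_3 = 7*2 - 4 = 10, d_3 = (114 - 10^2)/7 = 14/7 = 2, a_3 = floor((10 + 10)/2) = 10.
  m_4 = 2*10 - 10 = 10, d_4 = (114 - 10^2)/2 = 14/2 = 7, a_4 = floor((10 + 10)/7) = 2.
  m_5 = 7*2 - 10 = 4, d_5 = (114 - 4^2)/7 = 98/7 = 14, a_5 = floor((10 + 4)/14) = 1.
  m_6 = 14*1 - 4 = 10, d_6 = (114 - 10^2)/14 = 14/14 = 1, a_6 = floor((10 + 10)/1) = 20.
  m_7 = 1*20 - 10 = 10, d_7 = (114 - 10^2)/1 = 14/1 = 14: (m_7, d_7) = (m_1, d_1) = (10, 14), so from here the quotients repeat a_1, ..., a_6; the period length is 6.
Hence the expansion of sqrt(114) is a_0 = 10 followed by the repeating block 1, 2, 10, 2, 1, 20 (period 6).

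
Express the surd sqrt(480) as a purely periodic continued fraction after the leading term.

[21; (1, 9, 1, 42)]

Write x_i = (sqrt(480) + m_i)/d_i with (m_0, d_0) = (0, 1). a_0 = floor(sqrt(480)) = 21, since 21^2 = 441 <= 480 < 484 = 22^2.
Iterate m_{i+1} = d_i*a_i - m_i, d_{i+1} = (480 - m_{i+1}^2)/d_i, a_{i+1} = floor((a_0 + m_{i+1})/d_{i+1}):
  m_1 = 1*21 - 0 = 21, d_1 = (480 - 21^2)/1 = 39/1 = 39, a_1 = floor((21 + 21)/39) = 1.
  m_2 = 39*1 - 21 = 18, d_2 = (480 - 18^2)/39 = 156/39 = 4, a_2 = floor((21 + 18)/4) = 9.
  m_3 = 4*9 - 18 = 18, d_3 = (480 - 18^2)/4 = 156/4 = 39, a_3 = floor((21 + 18)/39) = 1.
  m_4 = 39*1 - 18 = 21, d_4 = (480 - 21^2)/39 = 39/39 = 1, a_4 = floor((21 + 21)/1) = 42.
  m_5 = 1*42 - 21 = 21, d_5 = (480 - 21^2)/1 = 39/1 = 39: (m_5, d_5) = (m_1, d_1) = (21, 39), so from here the quotients repeat a_1, ..., a_4; the period length is 4.
Hence the expansion of sqrt(480) is a_0 = 21 followed by the repeating block 1, 9, 1, 42 (period 4).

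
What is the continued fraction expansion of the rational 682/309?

[2; 4, 1, 4, 1, 4, 2]

Run the Euclidean algorithm on 682 and 309; the successive quotients are the partial quotients a_0, a_1, ... (each step inverts the fractional part left over by the previous one):
  682 = 2*309 + 64, so a_0 = 2.
  309 = 4*64 + 53, so a_1 = 4.
  64 = 1*53 + 11, so a_2 = 1.
  53 = 4*11 + 9, so a_3 = 4.
  11 = 1*9 + 2, so a_4 = 1.
  9 = 4*2 + 1, so a_5 = 4.
  2 = 2*1 + 0, so a_6 = 2.
The remainder reaches 0 after 7 divisions, so the expansion has 7 partial quotients, read off in order.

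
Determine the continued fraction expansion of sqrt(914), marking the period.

[30; (4, 3, 3, 4, 60)]

Write x_i = (sqrt(914) + m_i)/d_i with (m_0, d_0) = (0, 1). a_0 = floor(sqrt(914)) = 30, since 30^2 = 900 <= 914 < 961 = 31^2.
Iterate m_{i+1} = d_i*a_i - m_i, d_{i+1} = (914 - m_{i+1}^2)/d_i, a_{i+1} = floor((a_0 + m_{i+1})/d_{i+1}):
  m_1 = 1*30 - 0 = 30, d_1 = (914 - 30^2)/1 = 14/1 = 14, a_1 = floor((30 + 30)/14) = 4.
  m_2 = 14*4 - 30 = 26, d_2 = (914 - 26^2)/14 = 238/14 = 17, a_2 = floor((30 + 26)/17) = 3.
  m_3 = 17*3 - 26 = 25, d_3 = (914 - 25^2)/17 = 289/17 = 17, a_3 = floor((30 + 25)/17) = 3.
  m_4 = 17*3 - 25 = 26, d_4 = (914 - 26^2)/17 = 238/17 = 14, a_4 = floor((30 + 26)/14) = 4.
  m_5 = 14*4 - 26 = 30, d_5 = (914 - 30^2)/14 = 14/14 = 1, a_5 = floor((30 + 30)/1) = 60.
  m_6 = 1*60 - 30 = 30, d_6 = (914 - 30^2)/1 = 14/1 = 14: (m_6, d_6) = (m_1, d_1) = (30, 14), so from here the quotients repeat a_1, ..., a_5; the period length is 5.
Hence the expansion of sqrt(914) is a_0 = 30 followed by the repeating block 4, 3, 3, 4, 60 (period 5).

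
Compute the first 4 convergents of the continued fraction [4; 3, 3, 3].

Using the convergent recurrence p_i = a_i*p_{i-1} + p_{i-2}, q_i = a_i*q_{i-1} + q_{i-2} with p_{-2}=0, p_{-1}=1, q_{-2}=1, q_{-1}=0:
  i=0: a_0=4, p_0 = 4*1 + 0 = 4, q_0 = 4*0 + 1 = 1.
  i=1: a_1=3, p_1 = 3*4 + 1 = 13, q_1 = 3*1 + 0 = 3.
  i=2: a_2=3, p_2 = 3*13 + 4 = 43, q_2 = 3*3 + 1 = 10.
  i=3: a_3=3, p_3 = 3*43 + 13 = 142, q_3 = 3*10 + 3 = 33.

4/1, 13/3, 43/10, 142/33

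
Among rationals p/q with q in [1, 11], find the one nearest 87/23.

34/9

Expand x = 87/23 as a continued fraction with the Euclidean algorithm:
  87 = 3*23 + 18, so a_0 = 3.
  23 = 1*18 + 5, so a_1 = 1.
  18 = 3*5 + 3, so a_2 = 3.
  5 = 1*3 + 2, so a_3 = 1.
  3 = 1*2 + 1, so a_4 = 1.
  2 = 2*1 + 0, so a_5 = 2.
so x = [3; 1, 3, 1, 1, 2].
Convergents (p_i = a_i*p_{i-1} + p_{i-2}, q_i = a_i*q_{i-1} + q_{i-2} with p_{-2}=0, p_{-1}=1, q_{-2}=1, q_{-1}=0), until the denominator exceeds 11:
  i=0: a_0=3, p_0 = 3*1 + 0 = 3, q_0 = 3*0 + 1 = 1.
  i=1: a_1=1, p_1 = 1*3 + 1 = 4, q_1 = 1*1 + 0 = 1.
  i=2: a_2=3, p_2 = 3*4 + 3 = 15, q_2 = 3*1 + 1 = 4.
  i=3: a_3=1, p_3 = 1*15 + 4 = 19, q_3 = 1*4 + 1 = 5.
  i=4: a_4=1, p_4 = 1*19 + 15 = 34, q_4 = 1*5 + 4 = 9.
  i=5: a_5=2, p_5 = 2*34 + 19 = 87, q_5 = 2*9 + 5 = 23.
q_5 = 23 > 11, so the last convergent with denominator <= 11 is p_4/q_4 = 34/9.
The closest fraction with denominator <= 11 is either p_4/q_4 or the intermediate fraction (k*p_4 + p_3)/(k*q_4 + q_3) with the largest k >= 1 whose denominator stays <= 11; these approach x as k grows, and every other convergent or intermediate fraction in range is farther away.
Largest k: floor((11 - q_3)/q_4) = floor((11 - 5)/9) = 0.
Since k = 0, no intermediate fraction beyond p_4/q_4 has denominator <= 11, so the convergent 34/9 is the closest (its error is |87*9 - 34*23|/(23*9) = 1/207).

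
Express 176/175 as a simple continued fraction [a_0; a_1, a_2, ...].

Run the Euclidean algorithm on 176 and 175; the successive quotients are the partial quotients a_0, a_1, ... (each step inverts the fractional part left over by the previous one):
  176 = 1*175 + 1, so a_0 = 1.
  175 = 175*1 + 0, so a_1 = 175.
The remainder reaches 0 after 2 divisions, so the expansion has 2 partial quotients, read off in order.

[1; 175]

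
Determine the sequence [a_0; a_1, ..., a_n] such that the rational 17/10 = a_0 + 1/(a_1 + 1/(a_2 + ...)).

[1; 1, 2, 3]

Run the Euclidean algorithm on 17 and 10; the successive quotients are the partial quotients a_0, a_1, ... (each step inverts the fractional part left over by the previous one):
  17 = 1*10 + 7, so a_0 = 1.
  10 = 1*7 + 3, so a_1 = 1.
  7 = 2*3 + 1, so a_2 = 2.
  3 = 3*1 + 0, so a_3 = 3.
The remainder reaches 0 after 4 divisions, so the expansion has 4 partial quotients, read off in order.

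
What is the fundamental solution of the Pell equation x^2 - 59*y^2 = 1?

First expand sqrt(59) as a continued fraction. With x_i = (sqrt(59) + m_i)/d_i and (m_0, d_0) = (0, 1): a_0 = floor(sqrt(59)) = 7, since 7^2 = 49 <= 59 < 64 = 8^2.
Iterate m_{i+1} = d_i*a_i - m_i, d_{i+1} = (59 - m_{i+1}^2)/d_i, a_{i+1} = floor((a_0 + m_{i+1})/d_{i+1}):
  m_1 = 1*7 - 0 = 7, d_1 = (59 - 7^2)/1 = 10/1 = 10, a_1 = floor((7 + 7)/10) = 1.
  m_2 = 10*1 - 7 = 3, d_2 = (59 - 3^2)/10 = 50/10 = 5, a_2 = floor((7 + 3)/5) = 2.
  m_3 = 5*2 - 3 = 7, d_3 = (59 - 7^2)/5 = 10/5 = 2, a_3 = floor((7 + 7)/2) = 7.
  m_4 = 2*7 - 7 = 7, d_4 = (59 - 7^2)/2 = 10/2 = 5, a_4 = floor((7 + 7)/5) = 2.
  m_5 = 5*2 - 7 = 3, d_5 = (59 - 3^2)/5 = 50/5 = 10, a_5 = floor((7 + 3)/10) = 1.
  m_6 = 10*1 - 3 = 7, d_6 = (59 - 7^2)/10 = 10/10 = 1, a_6 = floor((7 + 7)/1) = 14.
  m_7 = 1*14 - 7 = 7, d_7 = (59 - 7^2)/1 = 10/1 = 10: (m_7, d_7) = (m_1, d_1) = (7, 10), so from here the quotients repeat a_1, ..., a_6; the period length is 6.
So sqrt(59) = [7; (1, 2, 7, 2, 1, 14)] with period length k = 6.
k is even, so the fundamental solution of x^2 - 59y^2 = 1 is (p_{k-1}, q_{k-1}) = (p_5, q_5); compute convergents through index 5.
Convergents (p_i = a_i*p_{i-1} + p_{i-2}, q_i = a_i*q_{i-1} + q_{i-2} with p_{-2}=0, p_{-1}=1, q_{-2}=1, q_{-1}=0):
  i=0: a_0=7, p_0 = 7*1 + 0 = 7, q_0 = 7*0 + 1 = 1.
  i=1: a_1=1, p_1 = 1*7 + 1 = 8, q_1 = 1*1 + 0 = 1.
  i=2: a_2=2, p_2 = 2*8 + 7 = 23, q_2 = 2*1 + 1 = 3.
  i=3: a_3=7, p_3 = 7*23 + 8 = 169, q_3 = 7*3 + 1 = 22.
  i=4: a_4=2, p_4 = 2*169 + 23 = 361, q_4 = 2*22 + 3 = 47.
  i=5: a_5=1, p_5 = 1*361 + 169 = 530, q_5 = 1*47 + 22 = 69.
Check: 530^2 - 59*69^2 = 280900 - 280899 = 1, so (x, y) = (530, 69) solves the equation, and by the theorem it is the least positive solution.

(x, y) = (530, 69)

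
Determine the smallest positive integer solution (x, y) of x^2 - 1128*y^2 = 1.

(x, y) = (2351, 70)

First expand sqrt(1128) as a continued fraction. With x_i = (sqrt(1128) + m_i)/d_i and (m_0, d_0) = (0, 1): a_0 = floor(sqrt(1128)) = 33, since 33^2 = 1089 <= 1128 < 1156 = 34^2.
Iterate m_{i+1} = d_i*a_i - m_i, d_{i+1} = (1128 - m_{i+1}^2)/d_i, a_{i+1} = floor((a_0 + m_{i+1})/d_{i+1}):
  m_1 = 1*33 - 0 = 33, d_1 = (1128 - 33^2)/1 = 39/1 = 39, a_1 = floor((33 + 33)/39) = 1.
  m_2 = 39*1 - 33 = 6, d_2 = (1128 - 6^2)/39 = 1092/39 = 28, a_2 = floor((33 + 6)/28) = 1.
  m_3 = 28*1 - 6 = 22, d_3 = (1128 - 22^2)/28 = 644/28 = 23, a_3 = floor((33 + 22)/23) = 2.
  m_4 = 23*2 - 22 = 24, d_4 = (1128 - 24^2)/23 = 552/23 = 24, a_4 = floor((33 + 24)/24) = 2.
  m_5 = 24*2 - 24 = 24, d_5 = (1128 - 24^2)/24 = 552/24 = 23, a_5 = floor((33 + 24)/23) = 2.
  m_6 = 23*2 - 24 = 22, d_6 = (1128 - 22^2)/23 = 644/23 = 28, a_6 = floor((33 + 22)/28) = 1.
  m_7 = 28*1 - 22 = 6, d_7 = (1128 - 6^2)/28 = 1092/28 = 39, a_7 = floor((33 + 6)/39) = 1.
  m_8 = 39*1 - 6 = 33, d_8 = (1128 - 33^2)/39 = 39/39 = 1, a_8 = floor((33 + 33)/1) = 66.
  m_9 = 1*66 - 33 = 33, d_9 = (1128 - 33^2)/1 = 39/1 = 39: (m_9, d_9) = (m_1, d_1) = (33, 39), so from here the quotients repeat a_1, ..., a_8; the period length is 8.
So sqrt(1128) = [33; (1, 1, 2, 2, 2, 1, 1, 66)] with period length k = 8.
k is even, so the fundamental solution of x^2 - 1128y^2 = 1 is (p_{k-1}, q_{k-1}) = (p_7, q_7); compute convergents through index 7.
Convergents (p_i = a_i*p_{i-1} + p_{i-2}, q_i = a_i*q_{i-1} + q_{i-2} with p_{-2}=0, p_{-1}=1, q_{-2}=1, q_{-1}=0):
  i=0: a_0=33, p_0 = 33*1 + 0 = 33, q_0 = 33*0 + 1 = 1.
  i=1: a_1=1, p_1 = 1*33 + 1 = 34, q_1 = 1*1 + 0 = 1.
  i=2: a_2=1, p_2 = 1*34 + 33 = 67, q_2 = 1*1 + 1 = 2.
  i=3: a_3=2, p_3 = 2*67 + 34 = 168, q_3 = 2*2 + 1 = 5.
  i=4: a_4=2, p_4 = 2*168 + 67 = 403, q_4 = 2*5 + 2 = 12.
  i=5: a_5=2, p_5 = 2*403 + 168 = 974, q_5 = 2*12 + 5 = 29.
  i=6: a_6=1, p_6 = 1*974 + 403 = 1377, q_6 = 1*29 + 12 = 41.
  i=7: a_7=1, p_7 = 1*1377 + 974 = 2351, q_7 = 1*41 + 29 = 70.
Check: 2351^2 - 1128*70^2 = 5527201 - 5527200 = 1, so (x, y) = (2351, 70) solves the equation, and by the theorem it is the least positive solution.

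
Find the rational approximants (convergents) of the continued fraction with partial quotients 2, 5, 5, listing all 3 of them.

Using the convergent recurrence p_i = a_i*p_{i-1} + p_{i-2}, q_i = a_i*q_{i-1} + q_{i-2} with p_{-2}=0, p_{-1}=1, q_{-2}=1, q_{-1}=0:
  i=0: a_0=2, p_0 = 2*1 + 0 = 2, q_0 = 2*0 + 1 = 1.
  i=1: a_1=5, p_1 = 5*2 + 1 = 11, q_1 = 5*1 + 0 = 5.
  i=2: a_2=5, p_2 = 5*11 + 2 = 57, q_2 = 5*5 + 1 = 26.

2/1, 11/5, 57/26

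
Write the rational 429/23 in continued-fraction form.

[18; 1, 1, 1, 7]

Run the Euclidean algorithm on 429 and 23; the successive quotients are the partial quotients a_0, a_1, ... (each step inverts the fractional part left over by the previous one):
  429 = 18*23 + 15, so a_0 = 18.
  23 = 1*15 + 8, so a_1 = 1.
  15 = 1*8 + 7, so a_2 = 1.
  8 = 1*7 + 1, so a_3 = 1.
  7 = 7*1 + 0, so a_4 = 7.
The remainder reaches 0 after 5 divisions, so the expansion has 5 partial quotients, read off in order.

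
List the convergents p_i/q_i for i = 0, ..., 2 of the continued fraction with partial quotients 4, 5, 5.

Using the convergent recurrence p_i = a_i*p_{i-1} + p_{i-2}, q_i = a_i*q_{i-1} + q_{i-2} with p_{-2}=0, p_{-1}=1, q_{-2}=1, q_{-1}=0:
  i=0: a_0=4, p_0 = 4*1 + 0 = 4, q_0 = 4*0 + 1 = 1.
  i=1: a_1=5, p_1 = 5*4 + 1 = 21, q_1 = 5*1 + 0 = 5.
  i=2: a_2=5, p_2 = 5*21 + 4 = 109, q_2 = 5*5 + 1 = 26.

4/1, 21/5, 109/26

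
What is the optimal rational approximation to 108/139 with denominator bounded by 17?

7/9

Expand x = 108/139 as a continued fraction with the Euclidean algorithm:
  108 = 0*139 + 108, so a_0 = 0.
  139 = 1*108 + 31, so a_1 = 1.
  108 = 3*31 + 15, so a_2 = 3.
  31 = 2*15 + 1, so a_3 = 2.
  15 = 15*1 + 0, so a_4 = 15.
so x = [0; 1, 3, 2, 15].
Convergents (p_i = a_i*p_{i-1} + p_{i-2}, q_i = a_i*q_{i-1} + q_{i-2} with p_{-2}=0, p_{-1}=1, q_{-2}=1, q_{-1}=0), until the denominator exceeds 17:
  i=0: a_0=0, p_0 = 0*1 + 0 = 0, q_0 = 0*0 + 1 = 1.
  i=1: a_1=1, p_1 = 1*0 + 1 = 1, q_1 = 1*1 + 0 = 1.
  i=2: a_2=3, p_2 = 3*1 + 0 = 3, q_2 = 3*1 + 1 = 4.
  i=3: a_3=2, p_3 = 2*3 + 1 = 7, q_3 = 2*4 + 1 = 9.
  i=4: a_4=15, p_4 = 15*7 + 3 = 108, q_4 = 15*9 + 4 = 139.
q_4 = 139 > 17, so the last convergent with denominator <= 17 is p_3/q_3 = 7/9.
The closest fraction with denominator <= 17 is either p_3/q_3 or the intermediate fraction (k*p_3 + p_2)/(k*q_3 + q_2) with the largest k >= 1 whose denominator stays <= 17; these approach x as k grows, and every other convergent or intermediate fraction in range is farther away.
Largest k: floor((17 - q_2)/q_3) = floor((17 - 4)/9) = 1.
That gives (1*7 + 3)/(1*9 + 4) = 10/13.
Compare the errors: |x - 7/9| = |108*9 - 7*139|/(139*9) = 1/1251, and |x - 10/13| = |108*13 - 10*139|/(139*13) = 14/1807.
Cross-multiplying, 1*1807 = 1807 < 17514 = 14*1251, so 1/1251 is smaller: the convergent 7/9 is closer to x than 10/13.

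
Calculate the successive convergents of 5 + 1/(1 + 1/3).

5/1, 6/1, 23/4

Using the convergent recurrence p_i = a_i*p_{i-1} + p_{i-2}, q_i = a_i*q_{i-1} + q_{i-2} with p_{-2}=0, p_{-1}=1, q_{-2}=1, q_{-1}=0:
  i=0: a_0=5, p_0 = 5*1 + 0 = 5, q_0 = 5*0 + 1 = 1.
  i=1: a_1=1, p_1 = 1*5 + 1 = 6, q_1 = 1*1 + 0 = 1.
  i=2: a_2=3, p_2 = 3*6 + 5 = 23, q_2 = 3*1 + 1 = 4.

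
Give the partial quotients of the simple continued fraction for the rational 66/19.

[3; 2, 9]

Run the Euclidean algorithm on 66 and 19; the successive quotients are the partial quotients a_0, a_1, ... (each step inverts the fractional part left over by the previous one):
  66 = 3*19 + 9, so a_0 = 3.
  19 = 2*9 + 1, so a_1 = 2.
  9 = 9*1 + 0, so a_2 = 9.
The remainder reaches 0 after 3 divisions, so the expansion has 3 partial quotients, read off in order.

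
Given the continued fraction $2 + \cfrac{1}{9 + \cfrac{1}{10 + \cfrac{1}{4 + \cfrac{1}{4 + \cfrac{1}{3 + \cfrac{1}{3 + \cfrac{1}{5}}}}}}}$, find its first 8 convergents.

2/1, 19/9, 192/91, 787/373, 3340/1583, 10807/5122, 35761/16949, 189612/89867

Using the convergent recurrence p_i = a_i*p_{i-1} + p_{i-2}, q_i = a_i*q_{i-1} + q_{i-2} with p_{-2}=0, p_{-1}=1, q_{-2}=1, q_{-1}=0:
  i=0: a_0=2, p_0 = 2*1 + 0 = 2, q_0 = 2*0 + 1 = 1.
  i=1: a_1=9, p_1 = 9*2 + 1 = 19, q_1 = 9*1 + 0 = 9.
  i=2: a_2=10, p_2 = 10*19 + 2 = 192, q_2 = 10*9 + 1 = 91.
  i=3: a_3=4, p_3 = 4*192 + 19 = 787, q_3 = 4*91 + 9 = 373.
  i=4: a_4=4, p_4 = 4*787 + 192 = 3340, q_4 = 4*373 + 91 = 1583.
  i=5: a_5=3, p_5 = 3*3340 + 787 = 10807, q_5 = 3*1583 + 373 = 5122.
  i=6: a_6=3, p_6 = 3*10807 + 3340 = 35761, q_6 = 3*5122 + 1583 = 16949.
  i=7: a_7=5, p_7 = 5*35761 + 10807 = 189612, q_7 = 5*16949 + 5122 = 89867.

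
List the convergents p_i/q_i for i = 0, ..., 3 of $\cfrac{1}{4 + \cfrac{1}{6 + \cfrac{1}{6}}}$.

Using the convergent recurrence p_i = a_i*p_{i-1} + p_{i-2}, q_i = a_i*q_{i-1} + q_{i-2} with p_{-2}=0, p_{-1}=1, q_{-2}=1, q_{-1}=0:
  i=0: a_0=0, p_0 = 0*1 + 0 = 0, q_0 = 0*0 + 1 = 1.
  i=1: a_1=4, p_1 = 4*0 + 1 = 1, q_1 = 4*1 + 0 = 4.
  i=2: a_2=6, p_2 = 6*1 + 0 = 6, q_2 = 6*4 + 1 = 25.
  i=3: a_3=6, p_3 = 6*6 + 1 = 37, q_3 = 6*25 + 4 = 154.

0/1, 1/4, 6/25, 37/154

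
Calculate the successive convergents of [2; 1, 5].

Using the convergent recurrence p_i = a_i*p_{i-1} + p_{i-2}, q_i = a_i*q_{i-1} + q_{i-2} with p_{-2}=0, p_{-1}=1, q_{-2}=1, q_{-1}=0:
  i=0: a_0=2, p_0 = 2*1 + 0 = 2, q_0 = 2*0 + 1 = 1.
  i=1: a_1=1, p_1 = 1*2 + 1 = 3, q_1 = 1*1 + 0 = 1.
  i=2: a_2=5, p_2 = 5*3 + 2 = 17, q_2 = 5*1 + 1 = 6.

2/1, 3/1, 17/6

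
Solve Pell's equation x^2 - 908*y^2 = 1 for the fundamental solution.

First expand sqrt(908) as a continued fraction. With x_i = (sqrt(908) + m_i)/d_i and (m_0, d_0) = (0, 1): a_0 = floor(sqrt(908)) = 30, since 30^2 = 900 <= 908 < 961 = 31^2.
Iterate m_{i+1} = d_i*a_i - m_i, d_{i+1} = (908 - m_{i+1}^2)/d_i, a_{i+1} = floor((a_0 + m_{i+1})/d_{i+1}):
  m_1 = 1*30 - 0 = 30, d_1 = (908 - 30^2)/1 = 8/1 = 8, a_1 = floor((30 + 30)/8) = 7.
  m_2 = 8*7 - 30 = 26, d_2 = (908 - 26^2)/8 = 232/8 = 29, a_2 = floor((30 + 26)/29) = 1.
  m_3 = 29*1 - 26 = 3, d_3 = (908 - 3^2)/29 = 899/29 = 31, a_3 = floor((30 + 3)/31) = 1.
  m_4 = 31*1 - 3 = 28, d_4 = (908 - 28^2)/31 = 124/31 = 4, a_4 = floor((30 + 28)/4) = 14.
  m_5 = 4*14 - 28 = 28, d_5 = (908 - 28^2)/4 = 124/4 = 31, a_5 = floor((30 + 28)/31) = 1.
  m_6 = 31*1 - 28 = 3, d_6 = (908 - 3^2)/31 = 899/31 = 29, a_6 = floor((30 + 3)/29) = 1.
  m_7 = 29*1 - 3 = 26, d_7 = (908 - 26^2)/29 = 232/29 = 8, a_7 = floor((30 + 26)/8) = 7.
  m_8 = 8*7 - 26 = 30, d_8 = (908 - 30^2)/8 = 8/8 = 1, a_8 = floor((30 + 30)/1) = 60.
  m_9 = 1*60 - 30 = 30, d_9 = (908 - 30^2)/1 = 8/1 = 8: (m_9, d_9) = (m_1, d_1) = (30, 8), so from here the quotients repeat a_1, ..., a_8; the period length is 8.
So sqrt(908) = [30; (7, 1, 1, 14, 1, 1, 7, 60)] with period length k = 8.
k is even, so the fundamental solution of x^2 - 908y^2 = 1 is (p_{k-1}, q_{k-1}) = (p_7, q_7); compute convergents through index 7.
Convergents (p_i = a_i*p_{i-1} + p_{i-2}, q_i = a_i*q_{i-1} + q_{i-2} with p_{-2}=0, p_{-1}=1, q_{-2}=1, q_{-1}=0):
  i=0: a_0=30, p_0 = 30*1 + 0 = 30, q_0 = 30*0 + 1 = 1.
  i=1: a_1=7, p_1 = 7*30 + 1 = 211, q_1 = 7*1 + 0 = 7.
  i=2: a_2=1, p_2 = 1*211 + 30 = 241, q_2 = 1*7 + 1 = 8.
  i=3: a_3=1, p_3 = 1*241 + 211 = 452, q_3 = 1*8 + 7 = 15.
  i=4: a_4=14, p_4 = 14*452 + 241 = 6569, q_4 = 14*15 + 8 = 218.
  i=5: a_5=1, p_5 = 1*6569 + 452 = 7021, q_5 = 1*218 + 15 = 233.
  i=6: a_6=1, p_6 = 1*7021 + 6569 = 13590, q_6 = 1*233 + 218 = 451.
  i=7: a_7=7, p_7 = 7*13590 + 7021 = 102151, q_7 = 7*451 + 233 = 3390.
Check: 102151^2 - 908*3390^2 = 10434826801 - 10434826800 = 1, so (x, y) = (102151, 3390) solves the equation, and by the theorem it is the least positive solution.

(x, y) = (102151, 3390)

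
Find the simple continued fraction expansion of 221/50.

Run the Euclidean algorithm on 221 and 50; the successive quotients are the partial quotients a_0, a_1, ... (each step inverts the fractional part left over by the previous one):
  221 = 4*50 + 21, so a_0 = 4.
  50 = 2*21 + 8, so a_1 = 2.
  21 = 2*8 + 5, so a_2 = 2.
  8 = 1*5 + 3, so a_3 = 1.
  5 = 1*3 + 2, so a_4 = 1.
  3 = 1*2 + 1, so a_5 = 1.
  2 = 2*1 + 0, so a_6 = 2.
The remainder reaches 0 after 7 divisions, so the expansion has 7 partial quotients, read off in order.

[4; 2, 2, 1, 1, 1, 2]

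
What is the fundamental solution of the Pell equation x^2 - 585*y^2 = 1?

First expand sqrt(585) as a continued fraction. With x_i = (sqrt(585) + m_i)/d_i and (m_0, d_0) = (0, 1): a_0 = floor(sqrt(585)) = 24, since 24^2 = 576 <= 585 < 625 = 25^2.
Iterate m_{i+1} = d_i*a_i - m_i, d_{i+1} = (585 - m_{i+1}^2)/d_i, a_{i+1} = floor((a_0 + m_{i+1})/d_{i+1}):
  m_1 = 1*24 - 0 = 24, d_1 = (585 - 24^2)/1 = 9/1 = 9, a_1 = floor((24 + 24)/9) = 5.
  m_2 = 9*5 - 24 = 21, d_2 = (585 - 21^2)/9 = 144/9 = 16, a_2 = floor((24 + 21)/16) = 2.
  m_3 = 16*2 - 21 = 11, d_3 = (585 - 11^2)/16 = 464/16 = 29, a_3 = floor((24 + 11)/29) = 1.
  m_4 = 29*1 - 11 = 18, d_4 = (585 - 18^2)/29 = 261/29 = 9, a_4 = floor((24 + 18)/9) = 4.
  m_5 = 9*4 - 18 = 18, d_5 = (585 - 18^2)/9 = 261/9 = 29, a_5 = floor((24 + 18)/29) = 1.
  m_6 = 29*1 - 18 = 11, d_6 = (585 - 11^2)/29 = 464/29 = 16, a_6 = floor((24 + 11)/16) = 2.
  m_7 = 16*2 - 11 = 21, d_7 = (585 - 21^2)/16 = 144/16 = 9, a_7 = floor((24 + 21)/9) = 5.
  m_8 = 9*5 - 21 = 24, d_8 = (585 - 24^2)/9 = 9/9 = 1, a_8 = floor((24 + 24)/1) = 48.
  m_9 = 1*48 - 24 = 24, d_9 = (585 - 24^2)/1 = 9/1 = 9: (m_9, d_9) = (m_1, d_1) = (24, 9), so from here the quotients repeat a_1, ..., a_8; the period length is 8.
So sqrt(585) = [24; (5, 2, 1, 4, 1, 2, 5, 48)] with period length k = 8.
k is even, so the fundamental solution of x^2 - 585y^2 = 1 is (p_{k-1}, q_{k-1}) = (p_7, q_7); compute convergents through index 7.
Convergents (p_i = a_i*p_{i-1} + p_{i-2}, q_i = a_i*q_{i-1} + q_{i-2} with p_{-2}=0, p_{-1}=1, q_{-2}=1, q_{-1}=0):
  i=0: a_0=24, p_0 = 24*1 + 0 = 24, q_0 = 24*0 + 1 = 1.
  i=1: a_1=5, p_1 = 5*24 + 1 = 121, q_1 = 5*1 + 0 = 5.
  i=2: a_2=2, p_2 = 2*121 + 24 = 266, q_2 = 2*5 + 1 = 11.
  i=3: a_3=1, p_3 = 1*266 + 121 = 387, q_3 = 1*11 + 5 = 16.
  i=4: a_4=4, p_4 = 4*387 + 266 = 1814, q_4 = 4*16 + 11 = 75.
  i=5: a_5=1, p_5 = 1*1814 + 387 = 2201, q_5 = 1*75 + 16 = 91.
  i=6: a_6=2, p_6 = 2*2201 + 1814 = 6216, q_6 = 2*91 + 75 = 257.
  i=7: a_7=5, p_7 = 5*6216 + 2201 = 33281, q_7 = 5*257 + 91 = 1376.
Check: 33281^2 - 585*1376^2 = 1107624961 - 1107624960 = 1, so (x, y) = (33281, 1376) solves the equation, and by the theorem it is the least positive solution.

(x, y) = (33281, 1376)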